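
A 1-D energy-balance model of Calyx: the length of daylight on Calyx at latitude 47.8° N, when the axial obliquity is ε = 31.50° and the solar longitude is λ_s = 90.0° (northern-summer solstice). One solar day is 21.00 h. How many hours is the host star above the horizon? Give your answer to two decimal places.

15.46 h

Solar declination: sin δ = sin ε · sin λ_s = sin 31.50° × sin 90.0° = 0.52250, so δ = +31.500°.
cos H₀ = −tan φ · tan δ = −tan(+47.8°) × tan(+31.500°) = -0.6758, so H₀ = 2.3129 rad = 132.52°.
Daylight = 2H₀/(2π) × 21.00 h = (2.3129/π) × 21.00 = 15.46 h.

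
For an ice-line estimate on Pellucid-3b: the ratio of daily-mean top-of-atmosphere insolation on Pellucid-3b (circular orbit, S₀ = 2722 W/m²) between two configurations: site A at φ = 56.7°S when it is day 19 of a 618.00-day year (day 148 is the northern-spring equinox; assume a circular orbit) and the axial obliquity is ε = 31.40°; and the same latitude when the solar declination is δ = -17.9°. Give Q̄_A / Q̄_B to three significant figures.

Q̄_A / Q̄_B ≈ 1.35

— Configuration A (φ=-56.7°):
Solar longitude: λ_s = 360° × (19 − 148)/618.00 = -75.146°, i.e. -75.146° + 360° = 284.854°.
sin δ = sin 31.40° × sin 284.854° = -0.50360, so δ = -30.238°.
cos H₀ = −tan(-56.7°) tan(-30.238°) = -0.8874, H₀ = 2.6625 rad.
Bracket: H₀ sin φ sin δ + cos φ cos δ sin H₀ = 2.6625×-0.83581×-0.50360 + 0.54902×0.86394×0.46101 = 1.120683 + 0.218666 = 1.339349.
Q̄ = (S₀/π) × [bracket] = (2722/π) × 1.339349 = 1160.5 W/m².
— Configuration B (φ=-56.7°):
cos H₀ = −tan(-56.7°) tan(-17.900°) = -0.4917, H₀ = 2.0848 rad.
Bracket: H₀ sin φ sin δ + cos φ cos δ sin H₀ = 2.0848×-0.83581×-0.30736 + 0.54902×0.95159×0.87076 = 0.535574 + 0.454922 = 0.990496.
Q̄ = (S₀/π) × [bracket] = (2722/π) × 0.990496 = 858.20 W/m².
Ratio Q̄_A / Q̄_B = 1160.5 / 858.20 = 1.352.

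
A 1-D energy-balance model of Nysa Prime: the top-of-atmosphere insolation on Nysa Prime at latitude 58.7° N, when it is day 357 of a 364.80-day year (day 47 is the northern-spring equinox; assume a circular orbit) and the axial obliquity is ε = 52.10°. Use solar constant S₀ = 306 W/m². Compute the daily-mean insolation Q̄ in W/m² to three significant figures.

Solar longitude: λ_s = 360° × (357 − 47)/364.80 = 305.921°.
sin δ = sin 52.10° × sin 305.921° = -0.63902, so δ = -39.719°.
cos H₀ = −tan(+58.7°) tan(-39.719°) = 1.3664 ≥ 1 ⇒ polar night, H₀ = 0 and Q̄ = 0.

Q̄ ≈ 0.00 W/m²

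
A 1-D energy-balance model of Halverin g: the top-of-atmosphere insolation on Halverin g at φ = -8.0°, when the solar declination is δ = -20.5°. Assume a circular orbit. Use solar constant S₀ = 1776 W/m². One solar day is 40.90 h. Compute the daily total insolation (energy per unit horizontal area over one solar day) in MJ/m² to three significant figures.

83.7 MJ/m²

cos H₀ = −tan(-8.0°) tan(-20.500°) = -0.0525, H₀ = 1.6234 rad.
Bracket: H₀ sin φ sin δ + cos φ cos δ sin H₀ = 1.6234×-0.13917×-0.35021 + 0.99027×0.93667×0.99862 = 0.079122 + 0.926276 = 1.005398.
Q̄ = (S₀/π) × [bracket] = (1776/π) × 1.005398 = 568.37 W/m².
Daily total = Q̄ × 40.90 h × 3600 s/h = 568.37 × 40.90 × 3600 / 10⁶ = 83.69 MJ/m².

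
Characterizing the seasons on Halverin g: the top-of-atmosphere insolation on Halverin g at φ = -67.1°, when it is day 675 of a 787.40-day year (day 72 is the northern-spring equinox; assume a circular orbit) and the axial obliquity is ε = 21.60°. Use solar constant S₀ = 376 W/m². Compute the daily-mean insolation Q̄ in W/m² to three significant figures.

Q̄ ≈ 128 W/m²

Solar longitude: λ_s = 360° × (675 − 72)/787.40 = 275.692°.
sin δ = sin 21.60° × sin 275.692° = -0.36631, so δ = -21.488°.
cos H₀ = −tan(-67.1°) tan(-21.488°) = -0.9320, H₀ = 2.7706 rad.
Bracket: H₀ sin φ sin δ + cos φ cos δ sin H₀ = 2.7706×-0.92119×-0.36631 + 0.38912×0.93049×0.36258 = 0.934914 + 0.131280 = 1.066194.
Q̄ = (S₀/π) × [bracket] = (376/π) × 1.066194 = 127.6 W/m².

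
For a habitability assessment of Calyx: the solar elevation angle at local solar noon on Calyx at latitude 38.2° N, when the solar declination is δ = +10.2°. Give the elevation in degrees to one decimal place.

At local noon the hour angle is zero, so the zenith angle equals |φ − δ| = |+38.2° − (+10.200°)| = 28.000°.
Elevation = 90° − 28.000° = 62.0°.

62.0°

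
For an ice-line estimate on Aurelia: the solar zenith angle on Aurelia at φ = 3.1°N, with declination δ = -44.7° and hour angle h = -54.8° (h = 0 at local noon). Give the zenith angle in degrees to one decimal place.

θ_z = 68.2°

cos θ_z = sin φ sin δ + cos φ cos δ cos h = -0.038039 + 0.409128 = 0.371089.
θ_z = arccos(0.371089) = 68.2°.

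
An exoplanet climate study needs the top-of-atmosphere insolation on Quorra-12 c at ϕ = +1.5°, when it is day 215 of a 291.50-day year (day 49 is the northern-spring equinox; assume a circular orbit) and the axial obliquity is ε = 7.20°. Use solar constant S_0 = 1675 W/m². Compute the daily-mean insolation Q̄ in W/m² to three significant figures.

Solar longitude: L_s = 360° × (215 − 49)/291.50 = 205.009°.
sin δ = sin 7.20° × sin 205.009° = -0.05299, so δ = -3.037°.
cos h₀ = −tan(+1.5°) tan(-3.037°) = 0.0014, h₀ = 1.5694 rad.
Bracket: h₀ sin ϕ sin δ + cos ϕ cos δ sin h₀ = 1.5694×0.02618×-0.05299 + 0.99966×0.99860×1.00000 = -0.002177 + 0.998260 = 0.996083.
Q̄ = (S_0/π) × [bracket] = (1675/π) × 0.996083 = 531.1 W/m².

Q̄ ≈ 531 W/m²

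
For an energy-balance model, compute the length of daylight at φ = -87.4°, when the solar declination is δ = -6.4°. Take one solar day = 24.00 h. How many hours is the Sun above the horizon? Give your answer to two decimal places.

Sunrise equation: cos H₀ = −tan φ · tan δ = -2.4701 ≤ −1, so the Sun never sets (polar day) and H₀ = π.
Daylight = 2H₀/(2π) × 24.00 h = (3.1416/π) × 24.00 = 24.00 h.

24.00 h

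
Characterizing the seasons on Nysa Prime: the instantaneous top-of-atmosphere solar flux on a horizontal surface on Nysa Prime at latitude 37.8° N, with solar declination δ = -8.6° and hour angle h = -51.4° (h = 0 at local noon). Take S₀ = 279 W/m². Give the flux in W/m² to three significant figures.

cos θ_z = sin φ sin δ + cos φ cos δ cos h = -0.091651 + 0.487419 = 0.395768.
Flux = S₀ · cos θ_z = 279 × 0.395768 = 110.4 W/m².

110 W/m²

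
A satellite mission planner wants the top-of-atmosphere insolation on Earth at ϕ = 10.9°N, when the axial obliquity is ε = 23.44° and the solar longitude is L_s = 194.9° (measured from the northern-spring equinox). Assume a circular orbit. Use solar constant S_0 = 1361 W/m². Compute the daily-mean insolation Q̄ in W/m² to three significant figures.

Solar declination: sin δ = sin ε · sin L_s = sin 23.44° × sin 194.9° = -0.10228, so δ = -5.871°.
cos h₀ = −tan(+10.9°) tan(-5.871°) = 0.0198, h₀ = 1.5510 rad.
Bracket: h₀ sin ϕ sin δ + cos ϕ cos δ sin h₀ = 1.5510×0.18910×-0.10228 + 0.98196×0.99476×0.99980 = -0.029998 + 0.976619 = 0.946621.
Q̄ = (S_0/π) × [bracket] = (1361/π) × 0.946621 = 410.1 W/m².

Q̄ ≈ 410 W/m²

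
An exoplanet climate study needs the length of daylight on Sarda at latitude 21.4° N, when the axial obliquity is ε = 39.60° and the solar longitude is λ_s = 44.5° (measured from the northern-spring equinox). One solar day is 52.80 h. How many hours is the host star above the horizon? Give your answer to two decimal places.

Solar declination: sin δ = sin ε · sin λ_s = sin 39.60° × sin 44.5° = 0.44678, so δ = +26.537°.
cos H₀ = −tan φ · tan δ = −tan(+21.4°) × tan(+26.537°) = -0.1957, so H₀ = 1.7678 rad = 101.29°.
Daylight = 2H₀/(2π) × 52.80 h = (1.7678/π) × 52.80 = 29.71 h.

29.71 h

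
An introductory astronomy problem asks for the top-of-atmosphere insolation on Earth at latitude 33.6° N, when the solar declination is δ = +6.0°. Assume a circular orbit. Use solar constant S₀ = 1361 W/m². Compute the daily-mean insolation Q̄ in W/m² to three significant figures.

Q̄ ≈ 399 W/m²

cos H₀ = −tan(+33.6°) tan(+6.000°) = -0.0698, H₀ = 1.6407 rad.
Bracket: H₀ sin φ sin δ + cos φ cos δ sin H₀ = 1.6407×0.55339×0.10453 + 0.83292×0.99452×0.99756 = 0.094908 + 0.826334 = 0.921242.
Q̄ = (S₀/π) × [bracket] = (1361/π) × 0.921242 = 399.1 W/m².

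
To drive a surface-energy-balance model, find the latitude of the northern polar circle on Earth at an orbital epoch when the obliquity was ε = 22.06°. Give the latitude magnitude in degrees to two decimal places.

The polar circle is the lowest latitude that experiences at least one full rotation of continuous daylight at the northern-summer solstice; it lies at |φ| = 90° − ε = 90° − 22.06° = 67.94°.

67.94°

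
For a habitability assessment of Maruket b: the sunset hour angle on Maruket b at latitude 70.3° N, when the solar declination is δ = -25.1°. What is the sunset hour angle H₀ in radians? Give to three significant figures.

cos H₀ = −tan φ · tan δ = 1.3083 ≥ 1, so the host star never rises (polar night) and H₀ = 0.

H₀ = 0.00 rad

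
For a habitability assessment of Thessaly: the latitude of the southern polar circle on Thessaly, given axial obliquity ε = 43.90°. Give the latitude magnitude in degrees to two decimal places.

The polar circle is the lowest latitude that experiences at least one full rotation of continuous darkness at the northern-summer solstice; it lies at |ϕ| = 90° − ε = 90° − 43.90° = 46.10°.

46.10°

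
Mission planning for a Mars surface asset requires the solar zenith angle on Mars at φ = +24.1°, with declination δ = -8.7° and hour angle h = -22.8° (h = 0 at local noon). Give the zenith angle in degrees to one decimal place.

θ_z = 39.6°

cos θ_z = sin φ sin δ + cos φ cos δ cos h = -0.061764 + 0.831826 = 0.770062.
θ_z = arccos(0.770062) = 39.6°.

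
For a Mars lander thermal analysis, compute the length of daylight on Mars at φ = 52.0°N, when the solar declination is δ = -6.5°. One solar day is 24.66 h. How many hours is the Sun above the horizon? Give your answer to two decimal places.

11.18 h

cos H₀ = −tan φ · tan δ = −tan(+52.0°) × tan(-6.500°) = 0.1458, so H₀ = 1.4244 rad = 81.61°.
Daylight = 2H₀/(2π) × 24.66 h = (1.4244/π) × 24.66 = 11.18 h.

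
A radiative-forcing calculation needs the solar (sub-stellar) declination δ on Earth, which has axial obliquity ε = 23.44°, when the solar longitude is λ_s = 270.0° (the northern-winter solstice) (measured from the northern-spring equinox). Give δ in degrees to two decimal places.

δ = -23.44°

sin δ = sin ε · sin λ_s = sin 23.44° × sin 270.0° = -0.397789.
δ = arcsin(-0.397789) = -23.44°.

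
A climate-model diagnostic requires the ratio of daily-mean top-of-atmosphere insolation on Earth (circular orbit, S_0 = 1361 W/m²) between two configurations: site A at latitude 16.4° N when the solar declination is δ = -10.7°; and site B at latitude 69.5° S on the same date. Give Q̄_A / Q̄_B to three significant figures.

Q̄_A / Q̄_B ≈ 1.30

— Configuration A (ϕ=+16.4°):
cos h₀ = −tan(+16.4°) tan(-10.700°) = 0.0556, h₀ = 1.5152 rad.
Bracket: h₀ sin ϕ sin δ + cos ϕ cos δ sin h₀ = 1.5152×0.28234×-0.18567 + 0.95931×0.98261×0.99845 = -0.079430 + 0.941167 = 0.861737.
Q̄ = (S_0/π) × [bracket] = (1361/π) × 0.861737 = 373.32 W/m².
— Configuration B (ϕ=-69.5°):
cos h₀ = −tan(-69.5°) tan(-10.700°) = -0.5054, h₀ = 2.1006 rad.
Bracket: h₀ sin ϕ sin δ + cos ϕ cos δ sin h₀ = 2.1006×-0.93667×-0.18567 + 0.35021×0.98261×0.86290 = 0.365319 + 0.296941 = 0.662260.
Q̄ = (S_0/π) × [bracket] = (1361/π) × 0.662260 = 286.90 W/m².
Ratio Q̄_A / Q̄_B = 373.32 / 286.90 = 1.301.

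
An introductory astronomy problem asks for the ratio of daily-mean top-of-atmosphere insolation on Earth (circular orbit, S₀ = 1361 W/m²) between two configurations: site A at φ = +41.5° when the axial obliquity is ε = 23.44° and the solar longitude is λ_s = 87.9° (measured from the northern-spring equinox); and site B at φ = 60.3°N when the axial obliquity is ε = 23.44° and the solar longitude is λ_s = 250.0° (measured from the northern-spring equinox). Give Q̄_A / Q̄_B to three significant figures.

Q̄_A / Q̄_B ≈ 16.5

— Configuration A (φ=+41.5°):
Solar declination: sin δ = sin ε · sin λ_s = sin 23.44° × sin 87.9° = 0.39752, so δ = +23.423°.
cos H₀ = −tan(+41.5°) tan(+23.423°) = -0.3833, H₀ = 1.9641 rad.
Bracket: H₀ sin φ sin δ + cos φ cos δ sin H₀ = 1.9641×0.66262×0.39752 + 0.74896×0.91759×0.92363 = 0.517353 + 0.634754 = 1.152107.
Q̄ = (S₀/π) × [bracket] = (1361/π) × 1.152107 = 499.12 W/m².
— Configuration B (φ=+60.3°):
Solar declination: sin δ = sin ε · sin λ_s = sin 23.44° × sin 250.0° = -0.37380, so δ = -21.950°.
cos H₀ = −tan(+60.3°) tan(-21.950°) = 0.7066, H₀ = 0.7862 rad.
Bracket: H₀ sin φ sin δ + cos φ cos δ sin H₀ = 0.7862×0.86863×-0.37380 + 0.49546×0.92751×0.70766 = -0.255274 + 0.325201 = 0.069927.
Q̄ = (S₀/π) × [bracket] = (1361/π) × 0.069927 = 30.294 W/m².
Ratio Q̄_A / Q̄_B = 499.12 / 30.294 = 16.48.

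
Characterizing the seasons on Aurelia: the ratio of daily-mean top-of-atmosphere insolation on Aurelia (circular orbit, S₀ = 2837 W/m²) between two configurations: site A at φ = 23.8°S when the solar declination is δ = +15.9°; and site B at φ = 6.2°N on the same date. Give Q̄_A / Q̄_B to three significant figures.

Q̄_A / Q̄_B ≈ 0.711

— Configuration A (φ=-23.8°):
cos H₀ = −tan(-23.8°) tan(+15.900°) = 0.1256, H₀ = 1.4448 rad.
Bracket: H₀ sin φ sin δ + cos φ cos δ sin H₀ = 1.4448×-0.40355×0.27396 + 0.91496×0.96174×0.99208 = -0.159732 + 0.872984 = 0.713252.
Q̄ = (S₀/π) × [bracket] = (2837/π) × 0.713252 = 644.10 W/m².
— Configuration B (φ=+6.2°):
cos H₀ = −tan(+6.2°) tan(+15.900°) = -0.0309, H₀ = 1.6017 rad.
Bracket: H₀ sin φ sin δ + cos φ cos δ sin H₀ = 1.6017×0.10800×0.27396 + 0.99415×0.96174×0.99952 = 0.047391 + 0.955655 = 1.003046.
Q̄ = (S₀/π) × [bracket] = (2837/π) × 1.003046 = 905.80 W/m².
Ratio Q̄_A / Q̄_B = 644.10 / 905.80 = 0.7111.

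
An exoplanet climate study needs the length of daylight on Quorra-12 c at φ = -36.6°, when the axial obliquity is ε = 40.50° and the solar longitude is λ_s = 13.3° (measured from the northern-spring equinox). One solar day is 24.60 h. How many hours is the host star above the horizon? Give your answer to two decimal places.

11.42 h

Solar declination: sin δ = sin ε · sin λ_s = sin 40.50° × sin 13.3° = 0.14941, so δ = +8.592°.
cos H₀ = −tan φ · tan δ = −tan(-36.6°) × tan(+8.592°) = 0.1122, so H₀ = 1.4583 rad = 83.56°.
Daylight = 2H₀/(2π) × 24.60 h = (1.4583/π) × 24.60 = 11.42 h.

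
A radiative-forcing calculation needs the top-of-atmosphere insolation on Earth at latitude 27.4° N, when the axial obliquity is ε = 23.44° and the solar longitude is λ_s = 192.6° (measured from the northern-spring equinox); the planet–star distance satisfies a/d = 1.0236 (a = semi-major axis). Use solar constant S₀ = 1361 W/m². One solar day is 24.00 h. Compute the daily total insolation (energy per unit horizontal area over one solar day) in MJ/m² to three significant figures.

Solar declination: sin δ = sin ε · sin λ_s = sin 23.44° × sin 192.6° = -0.08677, so δ = -4.978°.
cos H₀ = −tan(+27.4°) tan(-4.978°) = 0.0452, H₀ = 1.5256 rad.
Bracket: H₀ sin φ sin δ + cos φ cos δ sin H₀ = 1.5256×0.46020×-0.08677 + 0.88782×0.99623×0.99898 = -0.060920 + 0.883571 = 0.822651.
Inverse-square distance factor (a/d)² = 1.0236² = 1.047757.
Q̄ = (S₀/π) × 1.047757 × [bracket] = (1361/π) × 1.047757 × 0.822651 = 373.41 W/m².
Daily total = Q̄ × 24.00 h × 3600 s/h = 373.41 × 24.00 × 3600 / 10⁶ = 32.26 MJ/m².

32.3 MJ/m²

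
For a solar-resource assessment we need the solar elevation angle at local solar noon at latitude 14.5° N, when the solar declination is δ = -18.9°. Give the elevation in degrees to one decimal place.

At local noon the hour angle is zero, so the zenith angle equals |ϕ − δ| = |+14.5° − (-18.900°)| = 33.400°.
Elevation = 90° − 33.400° = 56.6°.

56.6°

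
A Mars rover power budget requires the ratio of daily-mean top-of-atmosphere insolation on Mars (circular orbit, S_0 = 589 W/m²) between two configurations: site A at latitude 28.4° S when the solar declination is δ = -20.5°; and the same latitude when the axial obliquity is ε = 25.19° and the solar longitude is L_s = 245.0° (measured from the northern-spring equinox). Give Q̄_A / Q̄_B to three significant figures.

Q̄_A / Q̄_B ≈ 0.984

— Configuration A (ϕ=-28.4°):
cos h₀ = −tan(-28.4°) tan(-20.500°) = -0.2022, h₀ = 1.7744 rad.
Bracket: h₀ sin ϕ sin δ + cos ϕ cos δ sin h₀ = 1.7744×-0.47562×-0.35021 + 0.87965×0.93667×0.97935 = 0.295556 + 0.806927 = 1.102483.
Q̄ = (S_0/π) × [bracket] = (589/π) × 1.102483 = 206.70 W/m².
— Configuration B (ϕ=-28.4°):
Solar declination: sin δ = sin ε · sin L_s = sin 25.19° × sin 245.0° = -0.38574, so δ = -22.690°.
cos h₀ = −tan(-28.4°) tan(-22.690°) = -0.2261, h₀ = 1.7988 rad.
Bracket: h₀ sin ϕ sin δ + cos ϕ cos δ sin h₀ = 1.7988×-0.47562×-0.38574 + 0.87965×0.92261×0.97411 = 0.330018 + 0.790562 = 1.120580.
Q̄ = (S_0/π) × [bracket] = (589/π) × 1.120580 = 210.09 W/m².
Ratio Q̄_A / Q̄_B = 206.70 / 210.09 = 0.9839.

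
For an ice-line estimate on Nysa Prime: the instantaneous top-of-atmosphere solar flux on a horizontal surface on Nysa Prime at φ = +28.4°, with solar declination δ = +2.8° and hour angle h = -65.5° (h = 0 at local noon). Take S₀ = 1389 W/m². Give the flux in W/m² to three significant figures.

538 W/m²

cos θ_z = sin φ sin δ + cos φ cos δ cos h = 0.023234 + 0.364349 = 0.387583.
Flux = S₀ · cos θ_z = 1389 × 0.387583 = 538.4 W/m².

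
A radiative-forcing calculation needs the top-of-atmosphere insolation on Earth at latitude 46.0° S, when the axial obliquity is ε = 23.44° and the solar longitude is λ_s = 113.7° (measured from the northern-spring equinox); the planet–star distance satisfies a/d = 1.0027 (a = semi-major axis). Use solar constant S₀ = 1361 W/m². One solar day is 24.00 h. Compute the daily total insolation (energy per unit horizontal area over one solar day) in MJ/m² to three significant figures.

Solar declination: sin δ = sin ε · sin λ_s = sin 23.44° × sin 113.7° = 0.36424, so δ = +21.361°.
cos H₀ = −tan(-46.0°) tan(+21.361°) = 0.4050, H₀ = 1.1538 rad.
Bracket: H₀ sin φ sin δ + cos φ cos δ sin H₀ = 1.1538×-0.71934×0.36424 + 0.69466×0.93131×0.91432 = -0.302310 + 0.591514 = 0.289204.
Inverse-square distance factor (a/d)² = 1.0027² = 1.005407.
Q̄ = (S₀/π) × 1.005407 × [bracket] = (1361/π) × 1.005407 × 0.289204 = 125.97 W/m².
Daily total = Q̄ × 24.00 h × 3600 s/h = 125.97 × 24.00 × 3600 / 10⁶ = 10.88 MJ/m².

10.9 MJ/m²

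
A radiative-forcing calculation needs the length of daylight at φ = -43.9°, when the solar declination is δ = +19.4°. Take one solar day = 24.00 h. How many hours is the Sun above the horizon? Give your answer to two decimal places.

cos H₀ = −tan φ · tan δ = −tan(-43.9°) × tan(+19.400°) = 0.3389, so H₀ = 1.2251 rad = 70.19°.
Daylight = 2H₀/(2π) × 24.00 h = (1.2251/π) × 24.00 = 9.36 h.

9.36 h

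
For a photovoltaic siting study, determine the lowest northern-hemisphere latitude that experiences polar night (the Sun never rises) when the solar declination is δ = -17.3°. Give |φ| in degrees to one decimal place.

|φ| = 72.7°

Polar night requires cos H₀ = −tan φ tan δ ≥ 1, i.e. tan φ tan δ ≤ −1.
The boundary is |tan φ| · |tan δ| = 1, so |φ| = 90° − |δ| = 90° − 17.3° = 72.7° in the northern hemisphere.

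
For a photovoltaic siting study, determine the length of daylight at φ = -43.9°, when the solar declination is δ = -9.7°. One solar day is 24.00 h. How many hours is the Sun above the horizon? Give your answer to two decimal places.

cos H₀ = −tan φ · tan δ = −tan(-43.9°) × tan(-9.700°) = -0.1645, so H₀ = 1.7360 rad = 99.47°.
Daylight = 2H₀/(2π) × 24.00 h = (1.7360/π) × 24.00 = 13.26 h.

13.26 h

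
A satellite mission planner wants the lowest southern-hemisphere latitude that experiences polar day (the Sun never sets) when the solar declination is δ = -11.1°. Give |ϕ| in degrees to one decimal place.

Polar day requires cos h₀ = −tan ϕ tan δ ≤ −1, i.e. tan ϕ tan δ ≥ 1.
The boundary is |tan ϕ| · |tan δ| = 1, so |ϕ| = 90° − |δ| = 90° − 11.1° = 78.9° in the southern hemisphere.

|ϕ| = 78.9°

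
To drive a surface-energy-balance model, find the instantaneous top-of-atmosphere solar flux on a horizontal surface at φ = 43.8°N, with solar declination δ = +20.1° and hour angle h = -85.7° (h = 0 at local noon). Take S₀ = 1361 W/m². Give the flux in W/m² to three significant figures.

cos θ_z = sin φ sin δ + cos φ cos δ cos h = 0.237862 + 0.050821 = 0.288683.
Flux = S₀ · cos θ_z = 1361 × 0.288683 = 392.9 W/m².

393 W/m²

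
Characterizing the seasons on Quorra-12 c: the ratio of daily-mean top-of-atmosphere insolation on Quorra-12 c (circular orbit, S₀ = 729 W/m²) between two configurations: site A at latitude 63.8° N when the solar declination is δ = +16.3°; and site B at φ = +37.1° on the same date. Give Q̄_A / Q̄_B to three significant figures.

Q̄_A / Q̄_B ≈ 0.854

— Configuration A (φ=+63.8°):
cos H₀ = −tan(+63.8°) tan(+16.300°) = -0.5943, H₀ = 2.2072 rad.
Bracket: H₀ sin φ sin δ + cos φ cos δ sin H₀ = 2.2072×0.89726×0.28067 + 0.44151×0.95981×0.80426 = 0.555848 + 0.340818 = 0.896666.
Q̄ = (S₀/π) × [bracket] = (729/π) × 0.896666 = 208.07 W/m².
— Configuration B (φ=+37.1°):
cos H₀ = −tan(+37.1°) tan(+16.300°) = -0.2212, H₀ = 1.7938 rad.
Bracket: H₀ sin φ sin δ + cos φ cos δ sin H₀ = 1.7938×0.60321×0.28067 + 0.79758×0.95981×0.97524 = 0.303696 + 0.746571 = 1.050267.
Q̄ = (S₀/π) × [bracket] = (729/π) × 1.050267 = 243.71 W/m².
Ratio Q̄_A / Q̄_B = 208.07 / 243.71 = 0.8538.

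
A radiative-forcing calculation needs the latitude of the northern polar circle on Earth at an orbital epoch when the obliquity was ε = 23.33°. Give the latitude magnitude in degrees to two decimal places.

66.67°

The polar circle is the lowest latitude that experiences at least one full rotation of continuous daylight at the northern-summer solstice; it lies at |φ| = 90° − ε = 90° − 23.33° = 66.67°.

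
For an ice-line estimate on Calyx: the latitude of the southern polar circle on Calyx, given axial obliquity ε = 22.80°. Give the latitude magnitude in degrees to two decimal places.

The polar circle is the lowest latitude that experiences at least one full rotation of continuous darkness at the northern-summer solstice; it lies at |ϕ| = 90° − ε = 90° − 22.80° = 67.20°.

67.20°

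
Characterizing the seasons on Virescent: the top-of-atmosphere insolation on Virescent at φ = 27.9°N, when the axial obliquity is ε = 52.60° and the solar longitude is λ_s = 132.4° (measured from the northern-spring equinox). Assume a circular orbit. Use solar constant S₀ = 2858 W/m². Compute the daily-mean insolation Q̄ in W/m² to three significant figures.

Q̄ ≈ 1.09e+03 W/m²

Solar declination: sin δ = sin ε · sin λ_s = sin 52.60° × sin 132.4° = 0.58664, so δ = +35.919°.
cos H₀ = −tan(+27.9°) tan(+35.919°) = -0.3835, H₀ = 1.9644 rad.
Bracket: H₀ sin φ sin δ + cos φ cos δ sin H₀ = 1.9644×0.46793×0.58664 + 0.88377×0.80985×0.92352 = 0.539240 + 0.660983 = 1.200223.
Q̄ = (S₀/π) × [bracket] = (2858/π) × 1.200223 = 1092 W/m².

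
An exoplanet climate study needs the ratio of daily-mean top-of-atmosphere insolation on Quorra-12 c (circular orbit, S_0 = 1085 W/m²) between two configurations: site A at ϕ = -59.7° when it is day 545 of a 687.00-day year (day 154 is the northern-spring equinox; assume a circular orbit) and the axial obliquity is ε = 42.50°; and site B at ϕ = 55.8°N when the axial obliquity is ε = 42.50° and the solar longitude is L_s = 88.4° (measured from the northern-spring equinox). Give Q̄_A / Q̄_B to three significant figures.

— Configuration A (ϕ=-59.7°):
Solar longitude: L_s = 360° × (545 − 154)/687.00 = 204.891°.
sin δ = sin 42.50° × sin 204.891° = -0.28435, so δ = -16.520°.
cos h₀ = −tan(-59.7°) tan(-16.520°) = -0.5076, h₀ = 2.1031 rad.
Bracket: h₀ sin ϕ sin δ + cos ϕ cos δ sin h₀ = 2.1031×-0.86340×-0.28435 + 0.50453×0.95872×0.86162 = 0.516327 + 0.416768 = 0.933095.
Q̄ = (S_0/π) × [bracket] = (1085/π) × 0.933095 = 322.26 W/m².
— Configuration B (ϕ=+55.8°):
Solar declination: sin δ = sin ε · sin L_s = sin 42.50° × sin 88.4° = 0.67533, so δ = +42.480°.
cos h₀ = −tan(+55.8°) tan(+42.480°) = -1.3474 ≤ −1 ⇒ polar day, h₀ = π.
Bracket: h₀ sin ϕ sin δ + cos ϕ cos δ sin h₀ = 3.1416×0.82708×0.67533 + 0.56208×0.73752×0.00000 = 1.754747 + 0.000000 = 1.754747.
Q̄ = (S_0/π) × [bracket] = (1085/π) × 1.754747 = 606.03 W/m².
Ratio Q̄_A / Q̄_B = 322.26 / 606.03 = 0.5318.

Q̄_A / Q̄_B ≈ 0.532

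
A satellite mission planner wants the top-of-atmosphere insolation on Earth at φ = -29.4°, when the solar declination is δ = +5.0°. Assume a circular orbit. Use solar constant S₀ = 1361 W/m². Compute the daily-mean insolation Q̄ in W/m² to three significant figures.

cos H₀ = −tan(-29.4°) tan(+5.000°) = 0.0493, H₀ = 1.5215 rad.
Bracket: H₀ sin φ sin δ + cos φ cos δ sin H₀ = 1.5215×-0.49090×0.08716 + 0.87121×0.99619×0.99878 = -0.065100 + 0.866832 = 0.801732.
Q̄ = (S₀/π) × [bracket] = (1361/π) × 0.801732 = 347.3 W/m².

Q̄ ≈ 347 W/m²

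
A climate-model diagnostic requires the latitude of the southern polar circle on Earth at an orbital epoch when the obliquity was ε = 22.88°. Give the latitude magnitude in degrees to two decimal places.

67.12°

The polar circle is the lowest latitude that experiences at least one full rotation of continuous darkness at the northern-summer solstice; it lies at |φ| = 90° − ε = 90° − 22.88° = 67.12°.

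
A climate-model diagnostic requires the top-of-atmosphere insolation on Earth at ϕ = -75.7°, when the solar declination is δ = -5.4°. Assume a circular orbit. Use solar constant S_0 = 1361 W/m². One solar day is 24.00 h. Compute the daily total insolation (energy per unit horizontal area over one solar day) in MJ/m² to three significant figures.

cos h₀ = −tan(-75.7°) tan(-5.400°) = -0.3708, h₀ = 1.9507 rad.
Bracket: h₀ sin ϕ sin δ + cos ϕ cos δ sin h₀ = 1.9507×-0.96902×-0.09411 + 0.24700×0.99556×0.92869 = 0.177893 + 0.228368 = 0.406261.
Q̄ = (S_0/π) × [bracket] = (1361/π) × 0.406261 = 176.00 W/m².
Daily total = Q̄ × 24.00 h × 3600 s/h = 176.00 × 24.00 × 3600 / 10⁶ = 15.21 MJ/m².

15.2 MJ/m²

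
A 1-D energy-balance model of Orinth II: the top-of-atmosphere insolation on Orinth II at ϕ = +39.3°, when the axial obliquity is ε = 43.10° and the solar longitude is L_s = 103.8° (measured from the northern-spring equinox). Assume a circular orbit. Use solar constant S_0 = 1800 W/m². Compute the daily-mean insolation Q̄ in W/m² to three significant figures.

Solar declination: sin δ = sin ε · sin L_s = sin 43.10° × sin 103.8° = 0.66355, so δ = +41.571°.
cos h₀ = −tan(+39.3°) tan(+41.571°) = -0.7260, h₀ = 2.3832 rad.
Bracket: h₀ sin ϕ sin δ + cos ϕ cos δ sin h₀ = 2.3832×0.63338×0.66355 + 0.77384×0.74813×0.68774 = 1.001610 + 0.398155 = 1.399765.
Q̄ = (S_0/π) × [bracket] = (1800/π) × 1.399765 = 802.0 W/m².

Q̄ ≈ 802 W/m²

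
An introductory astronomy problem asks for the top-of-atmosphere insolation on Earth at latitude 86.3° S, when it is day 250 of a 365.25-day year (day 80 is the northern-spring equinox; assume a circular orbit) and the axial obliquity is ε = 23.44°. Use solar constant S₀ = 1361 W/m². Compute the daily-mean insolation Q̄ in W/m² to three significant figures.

Q̄ ≈ 0.00 W/m²

Solar longitude: λ_s = 360° × (250 − 80)/365.25 = 167.556°.
sin δ = sin 23.44° × sin 167.556° = 0.08571, so δ = +4.917°.
cos H₀ = −tan(-86.3°) tan(+4.917°) = 1.3304 ≥ 1 ⇒ polar night, H₀ = 0 and Q̄ = 0.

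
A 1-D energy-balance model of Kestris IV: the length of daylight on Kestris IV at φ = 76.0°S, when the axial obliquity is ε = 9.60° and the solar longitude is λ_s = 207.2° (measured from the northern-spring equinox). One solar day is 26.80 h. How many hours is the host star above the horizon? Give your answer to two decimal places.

Solar declination: sin δ = sin ε · sin λ_s = sin 9.60° × sin 207.2° = -0.07623, so δ = -4.372°.
cos H₀ = −tan φ · tan δ = −tan(-76.0°) × tan(-4.372°) = -0.3066, so H₀ = 1.8824 rad = 107.86°.
Daylight = 2H₀/(2π) × 26.80 h = (1.8824/π) × 26.80 = 16.06 h.

16.06 h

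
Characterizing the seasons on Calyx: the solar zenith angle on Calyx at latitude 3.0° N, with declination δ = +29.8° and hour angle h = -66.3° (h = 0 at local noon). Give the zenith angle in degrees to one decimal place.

cos θ_z = sin ϕ sin δ + cos ϕ cos δ cos h = 0.026010 + 0.348318 = 0.374328.
θ_z = arccos(0.374328) = 68.0°.

θ_z = 68.0°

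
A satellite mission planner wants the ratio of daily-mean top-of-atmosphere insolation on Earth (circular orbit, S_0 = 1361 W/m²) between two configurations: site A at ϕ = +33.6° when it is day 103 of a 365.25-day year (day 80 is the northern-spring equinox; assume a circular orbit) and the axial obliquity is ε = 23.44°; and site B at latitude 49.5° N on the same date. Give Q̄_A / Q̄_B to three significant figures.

— Configuration A (ϕ=+33.6°):
Solar longitude: L_s = 360° × (103 − 80)/365.25 = 22.669°.
sin δ = sin 23.44° × sin 22.669° = 0.15331, so δ = +8.819°.
cos h₀ = −tan(+33.6°) tan(+8.819°) = -0.1031, h₀ = 1.6741 rad.
Bracket: h₀ sin ϕ sin δ + cos ϕ cos δ sin h₀ = 1.6741×0.55339×0.15331 + 0.83292×0.98818×0.99467 = 0.142031 + 0.818688 = 0.960719.
Q̄ = (S_0/π) × [bracket] = (1361/π) × 0.960719 = 416.20 W/m².
— Configuration B (ϕ=+49.5°):
cos h₀ = −tan(+49.5°) tan(+8.819°) = -0.1817, h₀ = 1.7535 rad.
Bracket: h₀ sin ϕ sin δ + cos ϕ cos δ sin h₀ = 1.7535×0.76041×0.15331 + 0.64945×0.98818×0.98336 = 0.204420 + 0.631094 = 0.835514.
Q̄ = (S_0/π) × [bracket] = (1361/π) × 0.835514 = 361.96 W/m².
Ratio Q̄_A / Q̄_B = 416.20 / 361.96 = 1.150.

Q̄_A / Q̄_B ≈ 1.15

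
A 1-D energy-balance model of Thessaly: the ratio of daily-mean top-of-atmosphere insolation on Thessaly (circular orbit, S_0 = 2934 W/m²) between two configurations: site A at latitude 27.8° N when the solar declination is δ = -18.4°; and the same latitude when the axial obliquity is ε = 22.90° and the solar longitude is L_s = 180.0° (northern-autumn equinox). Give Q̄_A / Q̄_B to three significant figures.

— Configuration A (ϕ=+27.8°):
cos h₀ = −tan(+27.8°) tan(-18.400°) = 0.1754, h₀ = 1.3945 rad.
Bracket: h₀ sin ϕ sin δ + cos ϕ cos δ sin h₀ = 1.3945×0.46639×-0.31565 + 0.88458×0.94888×0.98450 = -0.205293 + 0.826350 = 0.621057.
Q̄ = (S_0/π) × [bracket] = (2934/π) × 0.621057 = 580.02 W/m².
— Configuration B (ϕ=+27.8°):
Solar declination: sin δ = sin ε · sin L_s = sin 22.90° × sin 180.0° = 0.00000, so δ = +0.000°.
cos h₀ = −tan(+27.8°) tan(+0.000°) = -0.0000, h₀ = 1.5708 rad.
Bracket: h₀ sin ϕ sin δ + cos ϕ cos δ sin h₀ = 1.5708×0.46639×0.00000 + 0.88458×1.00000×1.00000 = 0.000000 + 0.884580 = 0.884580.
Q̄ = (S_0/π) × [bracket] = (2934/π) × 0.884580 = 826.13 W/m².
Ratio Q̄_A / Q̄_B = 580.02 / 826.13 = 0.7021.

Q̄_A / Q̄_B ≈ 0.702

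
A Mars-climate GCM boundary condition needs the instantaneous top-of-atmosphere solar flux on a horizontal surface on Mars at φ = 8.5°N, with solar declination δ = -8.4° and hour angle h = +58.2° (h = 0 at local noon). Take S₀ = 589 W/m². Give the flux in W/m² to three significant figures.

291 W/m²

cos θ_z = sin φ sin δ + cos φ cos δ cos h = -0.021592 + 0.515577 = 0.493985.
Flux = S₀ · cos θ_z = 589 × 0.493985 = 291.0 W/m².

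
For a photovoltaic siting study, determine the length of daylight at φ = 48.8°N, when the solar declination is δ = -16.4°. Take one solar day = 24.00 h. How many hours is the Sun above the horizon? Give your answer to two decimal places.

9.38 h

cos H₀ = −tan φ · tan δ = −tan(+48.8°) × tan(-16.400°) = 0.3362, so H₀ = 1.2279 rad = 70.35°.
Daylight = 2H₀/(2π) × 24.00 h = (1.2279/π) × 24.00 = 9.38 h.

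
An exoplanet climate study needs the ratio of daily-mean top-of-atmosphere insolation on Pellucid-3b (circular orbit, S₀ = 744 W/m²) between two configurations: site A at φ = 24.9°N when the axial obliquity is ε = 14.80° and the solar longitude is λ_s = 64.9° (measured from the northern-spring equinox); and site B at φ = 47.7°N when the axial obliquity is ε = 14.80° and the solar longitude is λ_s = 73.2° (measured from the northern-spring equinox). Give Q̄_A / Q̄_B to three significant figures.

Q̄_A / Q̄_B ≈ 1.08

— Configuration A (φ=+24.9°):
Solar declination: sin δ = sin ε · sin λ_s = sin 14.80° × sin 64.9° = 0.23132, so δ = +13.375°.
cos H₀ = −tan(+24.9°) tan(+13.375°) = -0.1104, H₀ = 1.6814 rad.
Bracket: H₀ sin φ sin δ + cos φ cos δ sin H₀ = 1.6814×0.42104×0.23132 + 0.90704×0.97288×0.99389 = 0.163760 + 0.877049 = 1.040809.
Q̄ = (S₀/π) × [bracket] = (744/π) × 1.040809 = 246.49 W/m².
— Configuration B (φ=+47.7°):
Solar declination: sin δ = sin ε · sin λ_s = sin 14.80° × sin 73.2° = 0.24454, so δ = +14.155°.
cos H₀ = −tan(+47.7°) tan(+14.155°) = -0.2772, H₀ = 1.8516 rad.
Bracket: H₀ sin φ sin δ + cos φ cos δ sin H₀ = 1.8516×0.73963×0.24454 + 0.67301×0.96964×0.96082 = 0.334897 + 0.627009 = 0.961906.
Q̄ = (S₀/π) × [bracket] = (744/π) × 0.961906 = 227.80 W/m².
Ratio Q̄_A / Q̄_B = 246.49 / 227.80 = 1.082.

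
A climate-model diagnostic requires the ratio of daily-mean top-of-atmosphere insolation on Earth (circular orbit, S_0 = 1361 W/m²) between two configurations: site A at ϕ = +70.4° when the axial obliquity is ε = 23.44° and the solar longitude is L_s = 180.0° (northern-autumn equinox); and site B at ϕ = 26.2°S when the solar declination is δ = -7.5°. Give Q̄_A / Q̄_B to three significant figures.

— Configuration A (ϕ=+70.4°):
Solar declination: sin δ = sin ε · sin L_s = sin 23.44° × sin 180.0° = 0.00000, so δ = +0.000°.
cos h₀ = −tan(+70.4°) tan(+0.000°) = -0.0000, h₀ = 1.5708 rad.
Bracket: h₀ sin ϕ sin δ + cos ϕ cos δ sin h₀ = 1.5708×0.94206×0.00000 + 0.33545×1.00000×1.00000 = 0.000000 + 0.335450 = 0.335450.
Q̄ = (S_0/π) × [bracket] = (1361/π) × 0.335450 = 145.32 W/m².
— Configuration B (ϕ=-26.2°):
cos h₀ = −tan(-26.2°) tan(-7.500°) = -0.0648, h₀ = 1.6356 rad.
Bracket: h₀ sin ϕ sin δ + cos ϕ cos δ sin h₀ = 1.6356×-0.44151×-0.13053 + 0.89726×0.99144×0.99790 = 0.094260 + 0.887711 = 0.981971.
Q̄ = (S_0/π) × [bracket] = (1361/π) × 0.981971 = 425.41 W/m².
Ratio Q̄_A / Q̄_B = 145.32 / 425.41 = 0.3416.

Q̄_A / Q̄_B ≈ 0.342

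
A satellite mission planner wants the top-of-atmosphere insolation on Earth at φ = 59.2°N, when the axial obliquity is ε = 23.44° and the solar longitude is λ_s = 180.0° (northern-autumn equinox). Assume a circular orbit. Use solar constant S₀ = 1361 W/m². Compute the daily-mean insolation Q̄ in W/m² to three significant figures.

Q̄ ≈ 222 W/m²

Solar declination: sin δ = sin ε · sin λ_s = sin 23.44° × sin 180.0° = 0.00000, so δ = +0.000°.
cos H₀ = −tan(+59.2°) tan(+0.000°) = -0.0000, H₀ = 1.5708 rad.
Bracket: H₀ sin φ sin δ + cos φ cos δ sin H₀ = 1.5708×0.85896×0.00000 + 0.51204×1.00000×1.00000 = 0.000000 + 0.512040 = 0.512040.
Q̄ = (S₀/π) × [bracket] = (1361/π) × 0.512040 = 221.8 W/m².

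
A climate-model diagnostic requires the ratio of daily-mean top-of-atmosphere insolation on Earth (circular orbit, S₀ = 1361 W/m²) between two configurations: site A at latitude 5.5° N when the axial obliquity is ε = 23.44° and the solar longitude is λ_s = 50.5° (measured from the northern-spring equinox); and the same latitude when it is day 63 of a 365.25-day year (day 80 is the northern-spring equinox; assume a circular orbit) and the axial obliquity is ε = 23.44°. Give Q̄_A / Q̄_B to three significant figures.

Q̄_A / Q̄_B ≈ 1.02

— Configuration A (φ=+5.5°):
Solar declination: sin δ = sin ε · sin λ_s = sin 23.44° × sin 50.5° = 0.30694, so δ = +17.875°.
cos H₀ = −tan(+5.5°) tan(+17.875°) = -0.0311, H₀ = 1.6019 rad.
Bracket: H₀ sin φ sin δ + cos φ cos δ sin H₀ = 1.6019×0.09585×0.30694 + 0.99540×0.95173×0.99952 = 0.047128 + 0.946897 = 0.994025.
Q̄ = (S₀/π) × [bracket] = (1361/π) × 0.994025 = 430.63 W/m².
— Configuration B (φ=+5.5°):
Solar longitude: λ_s = 360° × (63 − 80)/365.25 = -16.756°, i.e. -16.756° + 360° = 343.244°.
sin δ = sin 23.44° × sin 343.244° = -0.11468, so δ = -6.585°.
cos H₀ = −tan(+5.5°) tan(-6.585°) = 0.0111, H₀ = 1.5597 rad.
Bracket: H₀ sin φ sin δ + cos φ cos δ sin H₀ = 1.5597×0.09585×-0.11468 + 0.99540×0.99340×0.99994 = -0.017144 + 0.988771 = 0.971627.
Q̄ = (S₀/π) × [bracket] = (1361/π) × 0.971627 = 420.93 W/m².
Ratio Q̄_A / Q̄_B = 430.63 / 420.93 = 1.023.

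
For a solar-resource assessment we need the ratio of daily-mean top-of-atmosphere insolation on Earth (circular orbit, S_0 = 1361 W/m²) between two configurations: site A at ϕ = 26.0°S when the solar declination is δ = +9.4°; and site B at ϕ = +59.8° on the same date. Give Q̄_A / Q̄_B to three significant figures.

— Configuration A (ϕ=-26.0°):
cos h₀ = −tan(-26.0°) tan(+9.400°) = 0.0807, h₀ = 1.4900 rad.
Bracket: h₀ sin ϕ sin δ + cos ϕ cos δ sin h₀ = 1.4900×-0.43837×0.16333 + 0.89879×0.98657×0.99673 = -0.106682 + 0.883820 = 0.777138.
Q̄ = (S_0/π) × [bracket] = (1361/π) × 0.777138 = 336.67 W/m².
— Configuration B (ϕ=+59.8°):
cos h₀ = −tan(+59.8°) tan(+9.400°) = -0.2844, h₀ = 1.8592 rad.
Bracket: h₀ sin ϕ sin δ + cos ϕ cos δ sin h₀ = 1.8592×0.86427×0.16333 + 0.50302×0.98657×0.95869 = 0.262447 + 0.475764 = 0.738211.
Q̄ = (S_0/π) × [bracket] = (1361/π) × 0.738211 = 319.81 W/m².
Ratio Q̄_A / Q̄_B = 336.67 / 319.81 = 1.053.

Q̄_A / Q̄_B ≈ 1.05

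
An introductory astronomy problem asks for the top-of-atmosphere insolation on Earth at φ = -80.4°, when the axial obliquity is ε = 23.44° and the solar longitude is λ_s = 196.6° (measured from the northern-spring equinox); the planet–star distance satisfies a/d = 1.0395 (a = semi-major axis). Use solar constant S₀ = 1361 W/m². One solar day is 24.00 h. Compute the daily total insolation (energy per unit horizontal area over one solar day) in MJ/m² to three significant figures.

Solar declination: sin δ = sin ε · sin λ_s = sin 23.44° × sin 196.6° = -0.11364, so δ = -6.525°.
cos H₀ = −tan(-80.4°) tan(-6.525°) = -0.6763, H₀ = 2.3135 rad.
Bracket: H₀ sin φ sin δ + cos φ cos δ sin H₀ = 2.3135×-0.98600×-0.11364 + 0.16677×0.99352×0.73664 = 0.259225 + 0.122053 = 0.381278.
Inverse-square distance factor (a/d)² = 1.0395² = 1.080560.
Q̄ = (S₀/π) × 1.080560 × [bracket] = (1361/π) × 1.080560 × 0.381278 = 178.48 W/m².
Daily total = Q̄ × 24.00 h × 3600 s/h = 178.48 × 24.00 × 3600 / 10⁶ = 15.42 MJ/m².

15.4 MJ/m²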